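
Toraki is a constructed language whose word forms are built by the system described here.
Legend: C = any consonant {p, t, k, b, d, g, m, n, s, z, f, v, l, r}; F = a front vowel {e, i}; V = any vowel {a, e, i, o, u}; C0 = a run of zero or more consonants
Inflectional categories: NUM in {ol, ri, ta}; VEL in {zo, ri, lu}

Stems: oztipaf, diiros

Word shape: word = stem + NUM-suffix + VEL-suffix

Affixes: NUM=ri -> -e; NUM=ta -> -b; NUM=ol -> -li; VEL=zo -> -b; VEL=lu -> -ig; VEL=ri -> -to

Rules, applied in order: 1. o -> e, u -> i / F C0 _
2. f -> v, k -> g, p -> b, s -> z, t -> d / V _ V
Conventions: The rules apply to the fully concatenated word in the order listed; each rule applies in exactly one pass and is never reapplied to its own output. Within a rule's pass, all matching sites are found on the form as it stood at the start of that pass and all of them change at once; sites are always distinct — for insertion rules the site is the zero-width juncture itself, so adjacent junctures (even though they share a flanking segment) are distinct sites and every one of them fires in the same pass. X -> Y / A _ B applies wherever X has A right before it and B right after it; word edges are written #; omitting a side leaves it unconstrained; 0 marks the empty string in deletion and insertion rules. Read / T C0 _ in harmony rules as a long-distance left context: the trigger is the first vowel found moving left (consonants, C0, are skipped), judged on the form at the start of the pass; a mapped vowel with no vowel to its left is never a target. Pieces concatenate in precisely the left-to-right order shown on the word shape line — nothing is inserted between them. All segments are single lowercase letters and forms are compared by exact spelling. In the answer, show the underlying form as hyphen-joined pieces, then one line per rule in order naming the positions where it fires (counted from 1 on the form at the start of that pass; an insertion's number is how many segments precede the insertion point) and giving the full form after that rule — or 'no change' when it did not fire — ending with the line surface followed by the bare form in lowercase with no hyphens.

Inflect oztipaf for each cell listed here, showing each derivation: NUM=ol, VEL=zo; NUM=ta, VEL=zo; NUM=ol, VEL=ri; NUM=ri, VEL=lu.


cell NUM=ol, VEL=zo:
underlying: oztipaf-li-b
1. o -> e, u -> i / F C0 _: no change
2. f -> v, k -> g, p -> b, s -> z, t -> d / V _ V: fires at position(s) 5: oztibaflib
surface: oztibaflib

cell NUM=ta, VEL=zo:
underlying: oztipaf-b-b
1. o -> e, u -> i / F C0 _: no change
2. f -> v, k -> g, p -> b, s -> z, t -> d / V _ V: fires at position(s) 5: oztibafbb
surface: oztibafbb

cell NUM=ol, VEL=ri:
underlying: oztipaf-li-to
1. o -> e, u -> i / F C0 _: fires at position(s) 11: oztipaflite
2. f -> v, k -> g, p -> b, s -> z, t -> d / V _ V: fires at position(s) 5, 10: oztibaflide
surface: oztibaflide

cell NUM=ri, VEL=lu:
underlying: oztipaf-e-ig
1. o -> e, u -> i / F C0 _: no change
2. f -> v, k -> g, p -> b, s -> z, t -> d / V _ V: fires at position(s) 5, 7: oztibaveig
surface: oztibaveig


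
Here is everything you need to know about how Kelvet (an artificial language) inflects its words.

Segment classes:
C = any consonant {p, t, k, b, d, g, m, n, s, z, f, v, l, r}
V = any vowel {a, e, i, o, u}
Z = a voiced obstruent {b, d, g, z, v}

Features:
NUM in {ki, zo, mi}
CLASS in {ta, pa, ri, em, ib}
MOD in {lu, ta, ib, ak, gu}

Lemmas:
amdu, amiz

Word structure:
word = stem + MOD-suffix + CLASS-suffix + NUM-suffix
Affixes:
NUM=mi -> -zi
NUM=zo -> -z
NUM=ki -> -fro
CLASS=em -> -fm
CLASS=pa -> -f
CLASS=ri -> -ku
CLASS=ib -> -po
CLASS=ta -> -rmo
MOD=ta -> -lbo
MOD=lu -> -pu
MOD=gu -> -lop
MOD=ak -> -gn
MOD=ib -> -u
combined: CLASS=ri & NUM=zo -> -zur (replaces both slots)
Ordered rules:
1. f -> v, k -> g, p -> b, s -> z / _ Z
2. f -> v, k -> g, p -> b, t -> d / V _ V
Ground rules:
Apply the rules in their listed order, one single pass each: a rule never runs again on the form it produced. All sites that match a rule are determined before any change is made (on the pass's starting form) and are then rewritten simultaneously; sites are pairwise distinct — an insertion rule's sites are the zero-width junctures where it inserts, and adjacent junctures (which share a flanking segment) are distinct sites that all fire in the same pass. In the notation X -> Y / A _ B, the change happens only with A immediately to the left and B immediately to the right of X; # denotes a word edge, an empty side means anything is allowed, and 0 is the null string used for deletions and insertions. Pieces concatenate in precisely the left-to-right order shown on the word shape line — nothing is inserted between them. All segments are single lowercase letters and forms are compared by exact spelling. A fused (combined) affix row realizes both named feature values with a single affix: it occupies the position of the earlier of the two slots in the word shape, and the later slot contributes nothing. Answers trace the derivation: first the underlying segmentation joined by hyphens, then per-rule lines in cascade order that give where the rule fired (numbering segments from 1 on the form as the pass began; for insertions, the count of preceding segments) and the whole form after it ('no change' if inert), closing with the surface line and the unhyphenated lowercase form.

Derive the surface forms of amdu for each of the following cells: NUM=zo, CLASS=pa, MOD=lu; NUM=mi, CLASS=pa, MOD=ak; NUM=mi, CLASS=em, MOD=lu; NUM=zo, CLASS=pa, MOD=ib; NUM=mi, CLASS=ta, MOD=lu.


cell NUM=zo, CLASS=pa, MOD=lu:
underlying: amdu-pu-f-z
1. f -> v, k -> g, p -> b, s -> z / _ Z: fires at position(s) 7: amdupuvz
2. f -> v, k -> g, p -> b, t -> d / V _ V: fires at position(s) 5: amdubuvz
surface: amdubuvz

cell NUM=mi, CLASS=pa, MOD=ak:
underlying: amdu-gn-f-zi
1. f -> v, k -> g, p -> b, s -> z / _ Z: fires at position(s) 7: amdugnvzi
2. f -> v, k -> g, p -> b, t -> d / V _ V: no change
surface: amdugnvzi

cell NUM=mi, CLASS=em, MOD=lu:
underlying: amdu-pu-fm-zi
1. f -> v, k -> g, p -> b, s -> z / _ Z: no change
2. f -> v, k -> g, p -> b, t -> d / V _ V: fires at position(s) 5: amdubufmzi
surface: amdubufmzi

cell NUM=zo, CLASS=pa, MOD=ib:
underlying: amdu-u-f-z
1. f -> v, k -> g, p -> b, s -> z / _ Z: fires at position(s) 6: amduuvz
2. f -> v, k -> g, p -> b, t -> d / V _ V: no change
surface: amduuvz

cell NUM=mi, CLASS=ta, MOD=lu:
underlying: amdu-pu-rmo-zi
1. f -> v, k -> g, p -> b, s -> z / _ Z: no change
2. f -> v, k -> g, p -> b, t -> d / V _ V: fires at position(s) 5: amduburmozi
surface: amduburmozi


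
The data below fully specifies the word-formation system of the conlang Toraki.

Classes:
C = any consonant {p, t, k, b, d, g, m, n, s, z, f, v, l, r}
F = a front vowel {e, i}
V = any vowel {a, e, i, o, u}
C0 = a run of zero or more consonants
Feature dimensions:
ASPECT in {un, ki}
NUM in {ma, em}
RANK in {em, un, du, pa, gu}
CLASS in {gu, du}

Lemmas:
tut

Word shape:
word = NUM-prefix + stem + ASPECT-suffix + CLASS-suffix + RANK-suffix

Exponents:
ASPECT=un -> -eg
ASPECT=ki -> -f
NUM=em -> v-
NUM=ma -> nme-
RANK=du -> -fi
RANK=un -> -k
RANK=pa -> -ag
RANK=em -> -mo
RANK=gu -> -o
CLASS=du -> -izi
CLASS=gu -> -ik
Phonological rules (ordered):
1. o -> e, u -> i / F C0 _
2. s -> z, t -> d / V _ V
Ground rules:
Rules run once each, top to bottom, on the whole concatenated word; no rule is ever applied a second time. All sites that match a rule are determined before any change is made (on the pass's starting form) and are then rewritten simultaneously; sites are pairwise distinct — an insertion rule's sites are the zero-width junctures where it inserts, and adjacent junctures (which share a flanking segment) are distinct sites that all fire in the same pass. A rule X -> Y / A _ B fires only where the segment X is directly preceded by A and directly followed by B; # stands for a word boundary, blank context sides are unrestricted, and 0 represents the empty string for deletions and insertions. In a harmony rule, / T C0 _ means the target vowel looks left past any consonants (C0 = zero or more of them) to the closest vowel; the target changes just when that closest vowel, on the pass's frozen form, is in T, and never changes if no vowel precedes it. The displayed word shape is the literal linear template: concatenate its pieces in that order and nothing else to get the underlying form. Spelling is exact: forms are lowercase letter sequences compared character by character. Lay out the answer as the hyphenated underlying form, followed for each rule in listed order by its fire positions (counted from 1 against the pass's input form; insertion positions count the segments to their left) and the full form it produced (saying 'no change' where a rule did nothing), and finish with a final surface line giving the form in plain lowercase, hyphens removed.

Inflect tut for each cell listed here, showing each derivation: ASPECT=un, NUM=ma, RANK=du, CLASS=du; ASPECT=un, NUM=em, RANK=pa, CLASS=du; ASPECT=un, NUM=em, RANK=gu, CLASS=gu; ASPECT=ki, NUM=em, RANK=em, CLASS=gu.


cell ASPECT=un, NUM=ma, RANK=du, CLASS=du:
underlying: nme-tut-eg-izi-fi
1. o -> e, u -> i / F C0 _: fires at position(s) 5: nmetitegizifi
2. s -> z, t -> d / V _ V: fires at position(s) 4, 6: nmedidegizifi
surface: nmedidegizifi

cell ASPECT=un, NUM=em, RANK=pa, CLASS=du:
underlying: v-tut-eg-izi-ag
1. o -> e, u -> i / F C0 _: no change
2. s -> z, t -> d / V _ V: fires at position(s) 4: vtudegiziag
surface: vtudegiziag

cell ASPECT=un, NUM=em, RANK=gu, CLASS=gu:
underlying: v-tut-eg-ik-o
1. o -> e, u -> i / F C0 _: fires at position(s) 9: vtutegike
2. s -> z, t -> d / V _ V: fires at position(s) 4: vtudegike
surface: vtudegike

cell ASPECT=ki, NUM=em, RANK=em, CLASS=gu:
underlying: v-tut-f-ik-mo
1. o -> e, u -> i / F C0 _: fires at position(s) 9: vtutfikme
2. s -> z, t -> d / V _ V: no change
surface: vtutfikme


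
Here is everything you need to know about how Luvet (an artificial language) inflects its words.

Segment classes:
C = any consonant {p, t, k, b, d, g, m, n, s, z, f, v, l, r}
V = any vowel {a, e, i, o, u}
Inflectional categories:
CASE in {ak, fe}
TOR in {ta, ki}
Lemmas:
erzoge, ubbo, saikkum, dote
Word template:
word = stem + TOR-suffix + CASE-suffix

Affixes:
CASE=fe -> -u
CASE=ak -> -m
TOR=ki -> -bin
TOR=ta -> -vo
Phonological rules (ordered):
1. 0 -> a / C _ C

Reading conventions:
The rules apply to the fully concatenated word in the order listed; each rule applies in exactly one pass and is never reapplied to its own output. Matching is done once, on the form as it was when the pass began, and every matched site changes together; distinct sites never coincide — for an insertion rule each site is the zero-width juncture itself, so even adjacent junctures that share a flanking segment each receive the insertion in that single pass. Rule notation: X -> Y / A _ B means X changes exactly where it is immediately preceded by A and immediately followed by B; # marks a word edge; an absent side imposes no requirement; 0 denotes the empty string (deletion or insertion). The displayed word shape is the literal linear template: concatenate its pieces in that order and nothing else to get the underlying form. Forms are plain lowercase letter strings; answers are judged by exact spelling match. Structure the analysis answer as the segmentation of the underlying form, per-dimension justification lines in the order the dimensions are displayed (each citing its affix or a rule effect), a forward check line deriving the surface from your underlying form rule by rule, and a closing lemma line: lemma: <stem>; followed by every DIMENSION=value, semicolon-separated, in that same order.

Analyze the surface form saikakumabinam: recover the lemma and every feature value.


underlying: saikkum-bin-m
CASE=ak - signalled by the affix -m
TOR=ki - signalled by the affix -bin
check: saikkumbinm -> saikakumabinam
lemma: saikkum; CASE=ak; TOR=ki


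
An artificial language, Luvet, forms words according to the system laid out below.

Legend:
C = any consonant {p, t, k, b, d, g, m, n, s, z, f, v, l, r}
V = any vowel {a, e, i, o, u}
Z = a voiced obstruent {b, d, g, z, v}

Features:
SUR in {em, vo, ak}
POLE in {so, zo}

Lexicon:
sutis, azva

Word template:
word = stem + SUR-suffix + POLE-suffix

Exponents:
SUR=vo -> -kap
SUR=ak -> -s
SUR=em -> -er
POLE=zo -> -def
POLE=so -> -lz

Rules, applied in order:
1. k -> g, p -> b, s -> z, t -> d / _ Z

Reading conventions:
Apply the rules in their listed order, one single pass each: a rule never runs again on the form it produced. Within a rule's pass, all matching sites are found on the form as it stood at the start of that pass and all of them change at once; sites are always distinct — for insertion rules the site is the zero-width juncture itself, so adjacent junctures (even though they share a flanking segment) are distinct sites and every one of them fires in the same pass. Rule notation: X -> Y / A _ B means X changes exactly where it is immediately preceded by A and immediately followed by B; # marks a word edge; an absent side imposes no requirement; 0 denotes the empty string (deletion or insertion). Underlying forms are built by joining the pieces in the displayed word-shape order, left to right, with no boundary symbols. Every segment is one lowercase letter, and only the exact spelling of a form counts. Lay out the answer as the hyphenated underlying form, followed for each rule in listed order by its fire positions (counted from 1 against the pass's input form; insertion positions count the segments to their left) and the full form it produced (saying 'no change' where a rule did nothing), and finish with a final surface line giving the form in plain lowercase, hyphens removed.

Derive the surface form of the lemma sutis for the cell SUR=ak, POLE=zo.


underlying: sutis-s-def
1. k -> g, p -> b, s -> z, t -> d / _ Z: fires at position(s) 6: sutiszdef
surface: sutiszdef


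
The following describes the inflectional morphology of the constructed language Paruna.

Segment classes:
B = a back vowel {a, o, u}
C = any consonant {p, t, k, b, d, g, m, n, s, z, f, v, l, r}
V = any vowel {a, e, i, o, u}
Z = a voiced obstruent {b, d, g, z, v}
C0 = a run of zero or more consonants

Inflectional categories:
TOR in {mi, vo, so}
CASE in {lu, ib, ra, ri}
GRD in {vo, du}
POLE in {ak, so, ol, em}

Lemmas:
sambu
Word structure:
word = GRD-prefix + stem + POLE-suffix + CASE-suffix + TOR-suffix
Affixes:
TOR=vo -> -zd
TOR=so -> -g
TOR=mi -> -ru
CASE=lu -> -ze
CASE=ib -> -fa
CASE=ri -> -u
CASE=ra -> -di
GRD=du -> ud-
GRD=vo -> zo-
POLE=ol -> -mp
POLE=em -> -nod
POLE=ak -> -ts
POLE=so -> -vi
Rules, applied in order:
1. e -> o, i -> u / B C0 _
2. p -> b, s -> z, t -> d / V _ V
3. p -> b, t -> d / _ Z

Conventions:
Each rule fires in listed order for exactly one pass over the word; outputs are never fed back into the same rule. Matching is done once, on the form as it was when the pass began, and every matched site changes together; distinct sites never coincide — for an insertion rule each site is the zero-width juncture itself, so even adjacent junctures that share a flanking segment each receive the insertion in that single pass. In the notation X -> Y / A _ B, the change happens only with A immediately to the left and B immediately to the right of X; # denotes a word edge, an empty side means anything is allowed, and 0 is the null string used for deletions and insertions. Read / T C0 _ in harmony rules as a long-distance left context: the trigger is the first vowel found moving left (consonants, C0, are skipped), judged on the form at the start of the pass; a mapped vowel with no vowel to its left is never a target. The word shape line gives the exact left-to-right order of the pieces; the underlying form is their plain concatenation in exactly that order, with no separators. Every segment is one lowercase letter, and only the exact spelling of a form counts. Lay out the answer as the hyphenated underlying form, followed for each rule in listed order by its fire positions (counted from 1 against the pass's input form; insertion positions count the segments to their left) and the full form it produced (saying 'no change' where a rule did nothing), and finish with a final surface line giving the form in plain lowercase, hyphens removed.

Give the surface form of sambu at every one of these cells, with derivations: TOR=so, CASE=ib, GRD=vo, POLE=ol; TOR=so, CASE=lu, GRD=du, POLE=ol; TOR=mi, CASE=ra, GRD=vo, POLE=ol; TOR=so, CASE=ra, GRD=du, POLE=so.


cell TOR=so, CASE=ib, GRD=vo, POLE=ol:
underlying: zo-sambu-mp-fa-g
1. e -> o, i -> u / B C0 _: no change
2. p -> b, s -> z, t -> d / V _ V: fires at position(s) 3: zozambumpfag
3. p -> b, t -> d / _ Z: no change
surface: zozambumpfag

cell TOR=so, CASE=lu, GRD=du, POLE=ol:
underlying: ud-sambu-mp-ze-g
1. e -> o, i -> u / B C0 _: fires at position(s) 11: udsambumpzog
2. p -> b, s -> z, t -> d / V _ V: no change
3. p -> b, t -> d / _ Z: fires at position(s) 9: udsambumbzog
surface: udsambumbzog

cell TOR=mi, CASE=ra, GRD=vo, POLE=ol:
underlying: zo-sambu-mp-di-ru
1. e -> o, i -> u / B C0 _: fires at position(s) 11: zosambumpduru
2. p -> b, s -> z, t -> d / V _ V: fires at position(s) 3: zozambumpduru
3. p -> b, t -> d / _ Z: fires at position(s) 9: zozambumbduru
surface: zozambumbduru

cell TOR=so, CASE=ra, GRD=du, POLE=so:
underlying: ud-sambu-vi-di-g
1. e -> o, i -> u / B C0 _: fires at position(s) 9: udsambuvudig
2. p -> b, s -> z, t -> d / V _ V: no change
3. p -> b, t -> d / _ Z: no change
surface: udsambuvudig


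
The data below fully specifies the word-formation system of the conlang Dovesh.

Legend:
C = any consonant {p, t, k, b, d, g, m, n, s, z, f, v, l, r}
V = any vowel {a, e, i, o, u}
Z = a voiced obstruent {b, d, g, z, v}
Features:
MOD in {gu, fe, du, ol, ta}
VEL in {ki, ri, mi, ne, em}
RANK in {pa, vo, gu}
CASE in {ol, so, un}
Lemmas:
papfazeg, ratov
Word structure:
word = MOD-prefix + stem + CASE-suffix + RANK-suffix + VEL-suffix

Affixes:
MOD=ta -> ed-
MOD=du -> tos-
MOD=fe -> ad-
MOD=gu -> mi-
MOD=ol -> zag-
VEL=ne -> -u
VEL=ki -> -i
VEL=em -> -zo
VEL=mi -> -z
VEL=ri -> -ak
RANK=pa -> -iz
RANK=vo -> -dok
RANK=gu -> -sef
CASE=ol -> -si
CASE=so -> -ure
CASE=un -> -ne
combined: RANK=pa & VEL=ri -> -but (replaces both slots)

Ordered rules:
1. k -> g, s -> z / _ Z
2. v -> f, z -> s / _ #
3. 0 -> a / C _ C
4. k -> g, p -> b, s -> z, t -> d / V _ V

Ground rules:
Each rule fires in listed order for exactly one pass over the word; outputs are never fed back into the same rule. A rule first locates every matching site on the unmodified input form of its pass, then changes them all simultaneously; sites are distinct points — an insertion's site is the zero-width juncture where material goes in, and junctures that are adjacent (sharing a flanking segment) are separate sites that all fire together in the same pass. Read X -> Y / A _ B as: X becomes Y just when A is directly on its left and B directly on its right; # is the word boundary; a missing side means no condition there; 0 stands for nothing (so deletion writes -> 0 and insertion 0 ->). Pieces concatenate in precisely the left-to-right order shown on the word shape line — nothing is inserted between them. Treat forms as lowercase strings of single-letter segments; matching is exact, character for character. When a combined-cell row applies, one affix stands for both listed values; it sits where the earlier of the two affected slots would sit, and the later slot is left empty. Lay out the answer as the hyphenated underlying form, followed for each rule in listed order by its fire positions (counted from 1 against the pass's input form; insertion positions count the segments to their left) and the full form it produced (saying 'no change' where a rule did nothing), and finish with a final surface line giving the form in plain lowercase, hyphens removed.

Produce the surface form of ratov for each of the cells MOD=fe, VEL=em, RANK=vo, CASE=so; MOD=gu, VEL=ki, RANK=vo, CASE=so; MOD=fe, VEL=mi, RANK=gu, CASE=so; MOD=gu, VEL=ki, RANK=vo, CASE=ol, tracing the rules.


cell MOD=fe, VEL=em, RANK=vo, CASE=so:
underlying: ad-ratov-ure-dok-zo
1. k -> g, s -> z / _ Z: fires at position(s) 13: adratovuredogzo
2. v -> f, z -> s / _ #: no change
3. 0 -> a / C _ C: inserts after position(s) 2, 13: adaratovuredogazo
4. k -> g, p -> b, s -> z, t -> d / V _ V: fires at position(s) 6: adaradovuredogazo
surface: adaradovuredogazo

cell MOD=gu, VEL=ki, RANK=vo, CASE=so:
underlying: mi-ratov-ure-dok-i
1. k -> g, s -> z / _ Z: no change
2. v -> f, z -> s / _ #: no change
3. 0 -> a / C _ C: no change
4. k -> g, p -> b, s -> z, t -> d / V _ V: fires at position(s) 5, 13: miradovuredogi
surface: miradovuredogi

cell MOD=fe, VEL=mi, RANK=gu, CASE=so:
underlying: ad-ratov-ure-sef-z
1. k -> g, s -> z / _ Z: no change
2. v -> f, z -> s / _ #: fires at position(s) 14: adratovuresefs
3. 0 -> a / C _ C: inserts after position(s) 2, 13: adaratovuresefas
4. k -> g, p -> b, s -> z, t -> d / V _ V: fires at position(s) 6, 12: adaradovurezefas
surface: adaradovurezefas

cell MOD=gu, VEL=ki, RANK=vo, CASE=ol:
underlying: mi-ratov-si-dok-i
1. k -> g, s -> z / _ Z: no change
2. v -> f, z -> s / _ #: no change
3. 0 -> a / C _ C: inserts after position(s) 7: miratovasidoki
4. k -> g, p -> b, s -> z, t -> d / V _ V: fires at position(s) 5, 9, 13: miradovazidogi
surface: miradovazidogi


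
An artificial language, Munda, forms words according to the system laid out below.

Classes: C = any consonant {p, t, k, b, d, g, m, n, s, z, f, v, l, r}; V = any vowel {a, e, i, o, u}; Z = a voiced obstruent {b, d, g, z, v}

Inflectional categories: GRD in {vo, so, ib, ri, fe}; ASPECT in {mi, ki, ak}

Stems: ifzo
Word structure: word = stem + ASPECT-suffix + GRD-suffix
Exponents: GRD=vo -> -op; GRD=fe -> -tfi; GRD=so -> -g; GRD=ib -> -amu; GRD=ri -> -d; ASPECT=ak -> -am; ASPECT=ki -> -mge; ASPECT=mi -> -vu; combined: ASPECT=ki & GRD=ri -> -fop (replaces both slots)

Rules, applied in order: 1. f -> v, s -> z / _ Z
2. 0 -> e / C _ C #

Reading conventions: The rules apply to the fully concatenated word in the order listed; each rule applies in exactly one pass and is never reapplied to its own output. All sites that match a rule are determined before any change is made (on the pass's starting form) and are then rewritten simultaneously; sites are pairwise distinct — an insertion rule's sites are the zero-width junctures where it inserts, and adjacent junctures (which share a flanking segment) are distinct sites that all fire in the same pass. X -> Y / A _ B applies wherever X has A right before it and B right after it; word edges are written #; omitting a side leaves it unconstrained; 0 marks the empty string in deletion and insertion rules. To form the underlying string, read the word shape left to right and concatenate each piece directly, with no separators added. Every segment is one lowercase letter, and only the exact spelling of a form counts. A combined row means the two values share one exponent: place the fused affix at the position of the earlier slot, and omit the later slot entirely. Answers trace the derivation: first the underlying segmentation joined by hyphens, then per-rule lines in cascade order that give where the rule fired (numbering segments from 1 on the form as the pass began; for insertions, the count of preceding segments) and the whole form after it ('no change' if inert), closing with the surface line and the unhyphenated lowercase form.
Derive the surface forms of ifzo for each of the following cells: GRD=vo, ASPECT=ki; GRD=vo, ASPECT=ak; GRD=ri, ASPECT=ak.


cell GRD=vo, ASPECT=ki:
underlying: ifzo-mge-op
1. f -> v, s -> z / _ Z: fires at position(s) 2: ivzomgeop
2. 0 -> e / C _ C #: no change
surface: ivzomgeop

cell GRD=vo, ASPECT=ak:
underlying: ifzo-am-op
1. f -> v, s -> z / _ Z: fires at position(s) 2: ivzoamop
2. 0 -> e / C _ C #: no change
surface: ivzoamop

cell GRD=ri, ASPECT=ak:
underlying: ifzo-am-d
1. f -> v, s -> z / _ Z: fires at position(s) 2: ivzoamd
2. 0 -> e / C _ C #: inserts after position(s) 6: ivzoamed
surface: ivzoamed


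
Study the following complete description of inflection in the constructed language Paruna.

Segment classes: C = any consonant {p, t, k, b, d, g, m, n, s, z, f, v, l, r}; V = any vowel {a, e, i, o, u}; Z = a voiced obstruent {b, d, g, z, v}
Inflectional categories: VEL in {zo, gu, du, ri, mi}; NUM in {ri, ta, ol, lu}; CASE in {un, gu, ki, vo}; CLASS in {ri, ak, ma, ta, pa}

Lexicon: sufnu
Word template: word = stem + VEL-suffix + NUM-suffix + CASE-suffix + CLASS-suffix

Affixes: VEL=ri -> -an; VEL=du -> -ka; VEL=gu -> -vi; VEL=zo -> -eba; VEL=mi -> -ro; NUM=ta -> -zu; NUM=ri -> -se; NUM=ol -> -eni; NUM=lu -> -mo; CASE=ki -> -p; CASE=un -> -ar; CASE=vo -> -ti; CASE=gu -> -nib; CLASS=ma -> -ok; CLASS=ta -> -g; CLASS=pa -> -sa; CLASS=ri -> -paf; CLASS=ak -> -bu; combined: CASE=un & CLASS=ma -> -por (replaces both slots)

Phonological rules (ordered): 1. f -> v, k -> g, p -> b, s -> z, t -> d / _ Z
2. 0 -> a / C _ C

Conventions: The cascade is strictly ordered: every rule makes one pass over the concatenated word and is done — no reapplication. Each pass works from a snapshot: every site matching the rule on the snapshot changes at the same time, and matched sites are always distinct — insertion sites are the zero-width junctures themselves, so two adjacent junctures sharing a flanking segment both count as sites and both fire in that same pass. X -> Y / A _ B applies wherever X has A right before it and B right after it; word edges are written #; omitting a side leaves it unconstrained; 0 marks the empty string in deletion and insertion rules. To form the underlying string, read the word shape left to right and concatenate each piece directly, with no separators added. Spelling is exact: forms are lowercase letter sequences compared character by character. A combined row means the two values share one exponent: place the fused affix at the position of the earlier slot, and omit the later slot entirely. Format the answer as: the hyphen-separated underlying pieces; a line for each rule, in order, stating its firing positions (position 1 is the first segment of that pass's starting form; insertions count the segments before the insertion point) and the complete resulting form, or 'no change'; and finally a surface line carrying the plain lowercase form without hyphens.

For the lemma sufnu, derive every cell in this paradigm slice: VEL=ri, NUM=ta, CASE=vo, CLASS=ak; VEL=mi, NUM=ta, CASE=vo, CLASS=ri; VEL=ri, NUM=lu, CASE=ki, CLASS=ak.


cell VEL=ri, NUM=ta, CASE=vo, CLASS=ak:
underlying: sufnu-an-zu-ti-bu
1. f -> v, k -> g, p -> b, s -> z, t -> d / _ Z: no change
2. 0 -> a / C _ C: inserts after position(s) 3, 7: sufanuanazutibu
surface: sufanuanazutibu

cell VEL=mi, NUM=ta, CASE=vo, CLASS=ri:
underlying: sufnu-ro-zu-ti-paf
1. f -> v, k -> g, p -> b, s -> z, t -> d / _ Z: no change
2. 0 -> a / C _ C: inserts after position(s) 3: sufanurozutipaf
surface: sufanurozutipaf

cell VEL=ri, NUM=lu, CASE=ki, CLASS=ak:
underlying: sufnu-an-mo-p-bu
1. f -> v, k -> g, p -> b, s -> z, t -> d / _ Z: fires at position(s) 10: sufnuanmobbu
2. 0 -> a / C _ C: inserts after position(s) 3, 7, 10: sufanuanamobabu
surface: sufanuanamobabu


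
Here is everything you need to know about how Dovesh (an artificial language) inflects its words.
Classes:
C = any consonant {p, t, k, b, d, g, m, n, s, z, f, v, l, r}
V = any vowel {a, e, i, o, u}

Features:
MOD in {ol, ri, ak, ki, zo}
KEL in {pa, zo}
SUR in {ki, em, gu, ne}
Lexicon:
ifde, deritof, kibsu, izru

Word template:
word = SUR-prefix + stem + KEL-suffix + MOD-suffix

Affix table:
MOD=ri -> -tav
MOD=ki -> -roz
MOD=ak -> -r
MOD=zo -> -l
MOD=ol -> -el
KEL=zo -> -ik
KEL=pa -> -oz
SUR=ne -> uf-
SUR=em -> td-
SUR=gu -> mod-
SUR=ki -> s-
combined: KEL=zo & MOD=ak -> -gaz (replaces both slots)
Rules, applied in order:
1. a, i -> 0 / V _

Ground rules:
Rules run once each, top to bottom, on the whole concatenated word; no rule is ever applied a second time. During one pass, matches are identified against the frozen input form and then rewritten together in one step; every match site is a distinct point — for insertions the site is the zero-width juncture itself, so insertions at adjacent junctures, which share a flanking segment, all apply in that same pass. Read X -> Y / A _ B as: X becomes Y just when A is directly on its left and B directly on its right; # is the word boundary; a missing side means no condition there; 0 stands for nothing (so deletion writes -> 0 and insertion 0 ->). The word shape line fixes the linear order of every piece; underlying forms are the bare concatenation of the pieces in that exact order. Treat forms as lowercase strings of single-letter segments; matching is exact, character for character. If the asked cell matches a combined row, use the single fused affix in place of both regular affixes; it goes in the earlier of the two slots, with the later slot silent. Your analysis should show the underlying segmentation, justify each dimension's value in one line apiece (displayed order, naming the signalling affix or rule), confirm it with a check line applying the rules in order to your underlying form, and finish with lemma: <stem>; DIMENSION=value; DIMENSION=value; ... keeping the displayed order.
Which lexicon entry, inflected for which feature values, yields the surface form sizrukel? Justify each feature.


underlying: s-izru-ik-el
MOD=ol - signalled by the affix -el
KEL=zo - signalled by the affix -ik
SUR=ki - signalled by the affix s-
check: sizruikel -> sizrukel
lemma: izru; MOD=ol; KEL=zo; SUR=ki


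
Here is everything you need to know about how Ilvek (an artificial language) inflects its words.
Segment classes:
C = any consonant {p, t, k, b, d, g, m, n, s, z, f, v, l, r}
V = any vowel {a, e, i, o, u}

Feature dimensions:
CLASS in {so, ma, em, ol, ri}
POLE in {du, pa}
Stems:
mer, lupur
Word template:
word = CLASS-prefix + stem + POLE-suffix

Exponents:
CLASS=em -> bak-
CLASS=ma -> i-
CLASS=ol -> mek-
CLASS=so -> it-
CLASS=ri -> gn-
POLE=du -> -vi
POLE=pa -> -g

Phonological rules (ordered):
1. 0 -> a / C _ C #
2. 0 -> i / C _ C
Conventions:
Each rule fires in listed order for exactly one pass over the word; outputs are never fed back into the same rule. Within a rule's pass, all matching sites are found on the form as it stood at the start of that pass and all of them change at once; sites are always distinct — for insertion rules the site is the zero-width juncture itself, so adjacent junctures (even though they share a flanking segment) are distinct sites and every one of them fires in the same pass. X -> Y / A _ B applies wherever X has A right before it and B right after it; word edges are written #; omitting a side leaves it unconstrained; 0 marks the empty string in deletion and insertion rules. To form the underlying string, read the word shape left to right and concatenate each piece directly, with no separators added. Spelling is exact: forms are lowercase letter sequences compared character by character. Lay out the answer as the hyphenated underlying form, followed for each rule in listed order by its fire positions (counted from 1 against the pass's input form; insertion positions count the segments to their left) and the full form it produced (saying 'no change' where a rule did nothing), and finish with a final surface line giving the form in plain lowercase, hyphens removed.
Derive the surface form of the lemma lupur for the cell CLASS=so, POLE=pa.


underlying: it-lupur-g
1. 0 -> a / C _ C #: inserts after position(s) 7: itlupurag
2. 0 -> i / C _ C: inserts after position(s) 2: itilupurag
surface: itilupurag


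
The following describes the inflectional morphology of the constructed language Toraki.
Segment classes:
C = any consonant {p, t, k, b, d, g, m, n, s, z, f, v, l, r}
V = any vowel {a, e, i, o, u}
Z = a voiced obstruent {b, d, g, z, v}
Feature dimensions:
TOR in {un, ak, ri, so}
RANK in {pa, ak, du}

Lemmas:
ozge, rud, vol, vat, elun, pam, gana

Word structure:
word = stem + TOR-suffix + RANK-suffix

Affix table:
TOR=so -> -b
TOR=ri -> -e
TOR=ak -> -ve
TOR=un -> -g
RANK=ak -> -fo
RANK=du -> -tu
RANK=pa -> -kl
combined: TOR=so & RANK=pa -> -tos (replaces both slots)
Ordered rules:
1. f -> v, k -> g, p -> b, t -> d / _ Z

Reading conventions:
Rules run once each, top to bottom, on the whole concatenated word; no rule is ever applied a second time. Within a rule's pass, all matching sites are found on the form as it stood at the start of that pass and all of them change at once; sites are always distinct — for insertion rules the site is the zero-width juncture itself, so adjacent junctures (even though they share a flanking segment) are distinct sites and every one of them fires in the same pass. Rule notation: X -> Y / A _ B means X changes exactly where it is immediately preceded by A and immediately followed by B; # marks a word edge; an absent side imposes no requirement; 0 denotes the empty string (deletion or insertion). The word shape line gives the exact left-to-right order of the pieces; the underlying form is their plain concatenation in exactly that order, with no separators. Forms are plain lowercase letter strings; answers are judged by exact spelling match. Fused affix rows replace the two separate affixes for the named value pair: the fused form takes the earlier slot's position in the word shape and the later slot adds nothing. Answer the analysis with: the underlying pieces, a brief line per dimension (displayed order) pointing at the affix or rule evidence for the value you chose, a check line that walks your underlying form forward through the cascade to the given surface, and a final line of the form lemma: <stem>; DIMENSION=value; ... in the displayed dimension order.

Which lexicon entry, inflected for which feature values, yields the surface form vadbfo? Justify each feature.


underlying: vat-b-fo
TOR=so - signalled by the affix -b
RANK=ak - signalled by the affix -fo
check: vatbfo -> vadbfo
lemma: vat; TOR=so; RANK=ak


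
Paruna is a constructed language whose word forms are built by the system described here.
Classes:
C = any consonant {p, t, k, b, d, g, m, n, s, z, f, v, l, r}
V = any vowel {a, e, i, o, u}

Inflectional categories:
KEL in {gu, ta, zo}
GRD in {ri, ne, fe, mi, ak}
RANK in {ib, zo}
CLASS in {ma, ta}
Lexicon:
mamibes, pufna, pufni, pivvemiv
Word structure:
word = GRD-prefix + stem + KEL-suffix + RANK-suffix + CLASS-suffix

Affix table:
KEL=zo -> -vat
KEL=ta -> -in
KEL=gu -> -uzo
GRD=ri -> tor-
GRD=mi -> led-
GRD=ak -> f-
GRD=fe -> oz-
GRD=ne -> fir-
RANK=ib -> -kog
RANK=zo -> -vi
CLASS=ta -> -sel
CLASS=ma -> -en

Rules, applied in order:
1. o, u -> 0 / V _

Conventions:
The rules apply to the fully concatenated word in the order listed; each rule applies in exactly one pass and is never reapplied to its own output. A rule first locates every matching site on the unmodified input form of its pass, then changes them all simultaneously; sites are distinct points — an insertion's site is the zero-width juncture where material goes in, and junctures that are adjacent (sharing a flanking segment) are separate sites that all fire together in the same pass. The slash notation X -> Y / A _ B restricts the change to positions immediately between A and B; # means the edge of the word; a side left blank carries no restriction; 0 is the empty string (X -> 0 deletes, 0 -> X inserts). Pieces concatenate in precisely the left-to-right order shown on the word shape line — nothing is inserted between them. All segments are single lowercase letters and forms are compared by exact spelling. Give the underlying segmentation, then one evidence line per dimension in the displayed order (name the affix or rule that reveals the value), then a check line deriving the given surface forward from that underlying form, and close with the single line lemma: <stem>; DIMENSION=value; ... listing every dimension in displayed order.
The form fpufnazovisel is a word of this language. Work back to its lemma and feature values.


underlying: f-pufna-uzo-vi-sel
KEL=gu - signalled by the affix -uzo
GRD=ak - signalled by the affix f-
RANK=zo - signalled by the affix -vi
CLASS=ta - signalled by the affix -sel
check: fpufnauzovisel -> fpufnazovisel
lemma: pufna; KEL=gu; GRD=ak; RANK=zo; CLASS=ta


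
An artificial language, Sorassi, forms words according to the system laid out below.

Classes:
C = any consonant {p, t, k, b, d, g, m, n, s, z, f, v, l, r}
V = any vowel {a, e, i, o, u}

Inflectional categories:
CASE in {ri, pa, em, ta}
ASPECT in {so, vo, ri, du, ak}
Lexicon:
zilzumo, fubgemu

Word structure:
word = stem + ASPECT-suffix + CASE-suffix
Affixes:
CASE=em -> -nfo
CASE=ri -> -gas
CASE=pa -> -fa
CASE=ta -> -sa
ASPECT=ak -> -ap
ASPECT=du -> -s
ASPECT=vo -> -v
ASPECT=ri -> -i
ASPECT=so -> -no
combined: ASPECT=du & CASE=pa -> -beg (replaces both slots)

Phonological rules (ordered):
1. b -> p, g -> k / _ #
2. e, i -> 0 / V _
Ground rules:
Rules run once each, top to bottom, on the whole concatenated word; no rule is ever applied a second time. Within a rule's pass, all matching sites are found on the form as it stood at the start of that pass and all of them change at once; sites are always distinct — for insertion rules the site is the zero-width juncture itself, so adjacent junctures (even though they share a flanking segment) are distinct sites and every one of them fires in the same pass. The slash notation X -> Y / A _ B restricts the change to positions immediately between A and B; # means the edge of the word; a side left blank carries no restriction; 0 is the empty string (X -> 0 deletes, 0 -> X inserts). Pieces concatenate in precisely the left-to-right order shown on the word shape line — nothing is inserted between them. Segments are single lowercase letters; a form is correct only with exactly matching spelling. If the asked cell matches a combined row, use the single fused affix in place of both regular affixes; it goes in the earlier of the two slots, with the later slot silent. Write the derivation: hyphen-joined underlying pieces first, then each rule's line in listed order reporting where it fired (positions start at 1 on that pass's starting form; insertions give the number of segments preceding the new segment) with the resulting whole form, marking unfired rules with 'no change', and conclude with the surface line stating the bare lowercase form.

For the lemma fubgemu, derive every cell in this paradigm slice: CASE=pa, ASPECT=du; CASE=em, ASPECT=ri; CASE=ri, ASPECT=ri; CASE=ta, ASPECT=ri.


cell CASE=pa, ASPECT=du:
underlying: fubgemu-beg
1. b -> p, g -> k / _ #: fires at position(s) 10: fubgemubek
2. e, i -> 0 / V _: no change
surface: fubgemubek

cell CASE=em, ASPECT=ri:
underlying: fubgemu-i-nfo
1. b -> p, g -> k / _ #: no change
2. e, i -> 0 / V _: fires at position(s) 8: fubgemunfo
surface: fubgemunfo

cell CASE=ri, ASPECT=ri:
underlying: fubgemu-i-gas
1. b -> p, g -> k / _ #: no change
2. e, i -> 0 / V _: fires at position(s) 8: fubgemugas
surface: fubgemugas

cell CASE=ta, ASPECT=ri:
underlying: fubgemu-i-sa
1. b -> p, g -> k / _ #: no change
2. e, i -> 0 / V _: fires at position(s) 8: fubgemusa
surface: fubgemusa


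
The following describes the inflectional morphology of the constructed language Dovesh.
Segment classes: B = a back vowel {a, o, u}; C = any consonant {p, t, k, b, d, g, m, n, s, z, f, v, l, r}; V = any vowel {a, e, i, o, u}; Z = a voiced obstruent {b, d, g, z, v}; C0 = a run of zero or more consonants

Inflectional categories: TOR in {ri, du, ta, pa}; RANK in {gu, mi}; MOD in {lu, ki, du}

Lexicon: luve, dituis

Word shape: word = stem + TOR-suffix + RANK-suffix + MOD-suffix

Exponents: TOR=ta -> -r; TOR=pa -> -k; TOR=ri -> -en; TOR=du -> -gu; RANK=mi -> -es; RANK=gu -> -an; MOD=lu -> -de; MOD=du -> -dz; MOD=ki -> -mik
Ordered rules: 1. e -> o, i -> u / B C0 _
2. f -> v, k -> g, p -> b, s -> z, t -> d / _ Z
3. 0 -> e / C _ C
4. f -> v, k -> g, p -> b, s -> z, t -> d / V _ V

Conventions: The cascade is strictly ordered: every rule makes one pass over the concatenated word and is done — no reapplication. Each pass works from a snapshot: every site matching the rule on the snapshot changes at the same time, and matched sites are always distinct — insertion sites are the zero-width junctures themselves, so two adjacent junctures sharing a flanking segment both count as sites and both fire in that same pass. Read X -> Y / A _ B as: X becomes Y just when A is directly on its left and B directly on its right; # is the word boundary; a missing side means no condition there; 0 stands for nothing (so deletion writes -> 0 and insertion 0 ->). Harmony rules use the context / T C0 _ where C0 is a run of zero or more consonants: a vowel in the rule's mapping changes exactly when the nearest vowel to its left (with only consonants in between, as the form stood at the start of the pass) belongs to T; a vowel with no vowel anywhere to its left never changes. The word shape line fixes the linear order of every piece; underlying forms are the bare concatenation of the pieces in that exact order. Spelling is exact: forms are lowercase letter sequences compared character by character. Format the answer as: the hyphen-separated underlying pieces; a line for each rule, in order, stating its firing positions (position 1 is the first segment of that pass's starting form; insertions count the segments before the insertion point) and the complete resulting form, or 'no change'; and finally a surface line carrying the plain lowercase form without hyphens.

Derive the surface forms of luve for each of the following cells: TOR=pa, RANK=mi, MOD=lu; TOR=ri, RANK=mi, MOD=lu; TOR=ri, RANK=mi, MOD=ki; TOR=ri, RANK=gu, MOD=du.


cell TOR=pa, RANK=mi, MOD=lu:
underlying: luve-k-es-de
1. e -> o, i -> u / B C0 _: fires at position(s) 4: luvokesde
2. f -> v, k -> g, p -> b, s -> z, t -> d / _ Z: fires at position(s) 7: luvokezde
3. 0 -> e / C _ C: inserts after position(s) 7: luvokezede
4. f -> v, k -> g, p -> b, s -> z, t -> d / V _ V: fires at position(s) 5: luvogezede
surface: luvogezede

cell TOR=ri, RANK=mi, MOD=lu:
underlying: luve-en-es-de
1. e -> o, i -> u / B C0 _: fires at position(s) 4: luvoenesde
2. f -> v, k -> g, p -> b, s -> z, t -> d / _ Z: fires at position(s) 8: luvoenezde
3. 0 -> e / C _ C: inserts after position(s) 8: luvoenezede
4. f -> v, k -> g, p -> b, s -> z, t -> d / V _ V: no change
surface: luvoenezede

cell TOR=ri, RANK=mi, MOD=ki:
underlying: luve-en-es-mik
1. e -> o, i -> u / B C0 _: fires at position(s) 4: luvoenesmik
2. f -> v, k -> g, p -> b, s -> z, t -> d / _ Z: no change
3. 0 -> e / C _ C: inserts after position(s) 8: luvoenesemik
4. f -> v, k -> g, p -> b, s -> z, t -> d / V _ V: fires at position(s) 8: luvoenezemik
surface: luvoenezemik

cell TOR=ri, RANK=gu, MOD=du:
underlying: luve-en-an-dz
1. e -> o, i -> u / B C0 _: fires at position(s) 4: luvoenandz
2. f -> v, k -> g, p -> b, s -> z, t -> d / _ Z: no change
3. 0 -> e / C _ C: inserts after position(s) 8, 9: luvoenanedez
4. f -> v, k -> g, p -> b, s -> z, t -> d / V _ V: no change
surface: luvoenanedez
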